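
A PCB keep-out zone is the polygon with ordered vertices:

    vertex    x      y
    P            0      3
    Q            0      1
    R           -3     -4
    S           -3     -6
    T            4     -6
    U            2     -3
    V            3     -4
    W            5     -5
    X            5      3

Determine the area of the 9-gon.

Apply Gauss's area formula: 2A = Σ (x_i·y_{i+1} − x_{i+1}·y_i), indices taken mod 9.
Cross-terms: 0, 3, 6, 42, 0, 1, 5, 40, 15  ⇒  Σ = 112
Area = |Σ|/2 = 56.

56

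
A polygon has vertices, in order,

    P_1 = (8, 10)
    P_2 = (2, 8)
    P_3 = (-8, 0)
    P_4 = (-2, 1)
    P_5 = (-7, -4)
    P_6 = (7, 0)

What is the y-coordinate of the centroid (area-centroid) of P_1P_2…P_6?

613/213

Apply the shoelace (surveyor's) formula. First the cross-terms c_i = x_i·y_{i+1} − x_{i+1}·y_i:
  44, 64, -8, 15, 28, 70  ⇒  2A = 213, A = 106.5.
Then Σ (y_i + y_{i+1})·c_i = 1839, so ȳ = 1839 / (6·106.5) = 613/213.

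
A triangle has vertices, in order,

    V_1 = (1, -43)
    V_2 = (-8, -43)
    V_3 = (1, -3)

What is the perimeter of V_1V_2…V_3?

90

|V_1V_2| = √((-9)² + (0)²) = √81 = 9
|V_2V_3| = √((9)² + (40)²) = √1681 = 41
|V_3V_1| = √((0)² + (-40)²) = √1600 = 40
Perimeter = 9 + 41 + 40 = 90.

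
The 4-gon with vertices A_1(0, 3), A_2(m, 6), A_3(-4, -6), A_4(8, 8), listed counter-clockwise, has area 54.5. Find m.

The doubled signed area Σ (x_i y_{i+1} − x_{i+1} y_i) is linear in m.
With m=0 it equals 64; the coefficient of m is -9 (from the two edges through A_2).
So -9·m + 64 = 2·54.5 = 109 ⇒ m = -5.

-5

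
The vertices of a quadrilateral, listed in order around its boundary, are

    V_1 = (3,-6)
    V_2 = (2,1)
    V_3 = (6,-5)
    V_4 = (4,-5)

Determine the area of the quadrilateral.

10

Apply the surveyor's formula: 2A = Σ (x_i·y_{i+1} − x_{i+1}·y_i), indices taken mod 4.
Cross-terms: 15, -16, -10, -9  ⇒  Σ = -20
Area = |Σ|/2 = 10.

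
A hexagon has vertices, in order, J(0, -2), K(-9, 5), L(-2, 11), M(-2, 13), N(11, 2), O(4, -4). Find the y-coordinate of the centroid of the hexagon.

403/106

Apply the shoelace (surveyor's) formula. First the cross-terms c_i = x_i·y_{i+1} − x_{i+1}·y_i:
  -18, -89, -4, -147, -52, -8  ⇒  2A = -318, A = -159.
Then Σ (y_i + y_{i+1})·c_i = -3627, so ȳ = -3627 / (6·(-159)) = 403/106.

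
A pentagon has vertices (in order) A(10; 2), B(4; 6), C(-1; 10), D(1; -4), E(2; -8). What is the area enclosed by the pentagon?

Apply Gauss's area formula: 2A = Σ (x_i·y_{i+1} − x_{i+1}·y_i), indices taken mod 5.
Cross-terms: 52, 46, -6, 0, 84  ⇒  Σ = 176
Area = |Σ|/2 = 88.

88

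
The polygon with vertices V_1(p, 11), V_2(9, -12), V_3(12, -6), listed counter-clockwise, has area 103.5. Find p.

Write out the shoelace sum; only the two edges meeting at V_1 involve p:
2·Area = [(12·11 − p·(-6)) + (p·(-12) − 9·11)] + 90
       = -6·p + 123 = 207
⇒ p = -14.

-14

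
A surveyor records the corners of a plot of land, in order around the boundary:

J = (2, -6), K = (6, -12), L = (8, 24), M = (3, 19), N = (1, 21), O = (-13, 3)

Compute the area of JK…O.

Σ = (12) + (240) + (80) + (44) + (276) + (72) = 724
Area = |Σ|/2 = 362.

362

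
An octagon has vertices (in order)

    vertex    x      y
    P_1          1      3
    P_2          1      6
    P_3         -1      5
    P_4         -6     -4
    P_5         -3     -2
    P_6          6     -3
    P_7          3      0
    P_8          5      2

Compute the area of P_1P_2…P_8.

48.5

Cross-terms: 3, 11, 34, 0, 21, 9, 6, 13  ⇒  Σ = 97
Area = |Σ|/2 = 48.5.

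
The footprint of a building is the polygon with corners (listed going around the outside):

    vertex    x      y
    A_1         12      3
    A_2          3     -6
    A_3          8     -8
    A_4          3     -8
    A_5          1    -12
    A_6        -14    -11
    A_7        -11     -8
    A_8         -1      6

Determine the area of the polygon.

231

Apply the shoelace formula: 2A = Σ (x_i·y_{i+1} − x_{i+1}·y_i), indices taken mod 8.
Σ = (-81) + (24) + (-40) + (-28) + (-179) + (-9) + (-74) + (-75) = -462
Area = |Σ|/2 = 231.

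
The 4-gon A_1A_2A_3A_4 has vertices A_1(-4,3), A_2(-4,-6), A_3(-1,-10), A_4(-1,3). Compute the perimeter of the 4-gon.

30

|A_1A_2| = √((0)² + (-9)²) = √81 = 9
|A_2A_3| = √((3)² + (-4)²) = √25 = 5
|A_3A_4| = √((0)² + (13)²) = √169 = 13
|A_4A_1| = √((-3)² + (0)²) = √9 = 3
Perimeter = 9 + 5 + 13 + 3 = 30.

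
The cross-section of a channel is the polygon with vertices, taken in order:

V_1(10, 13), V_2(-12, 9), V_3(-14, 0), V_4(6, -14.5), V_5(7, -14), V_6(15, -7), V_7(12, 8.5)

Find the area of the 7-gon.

518

Apply Gauss's area formula: 2A = Σ (x_i·y_{i+1} − x_{i+1}·y_i), indices taken mod 7.
Σ = (246) + (126) + (203) + (17.5) + (161) + (211.5) + (71) = 1036
Area = |Σ|/2 = 518.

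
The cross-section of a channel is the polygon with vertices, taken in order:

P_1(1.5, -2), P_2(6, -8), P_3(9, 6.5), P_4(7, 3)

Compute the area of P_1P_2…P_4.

Cross-terms: 0, 111, -18.5, -18.5  ⇒  Σ = 74
Area = |Σ|/2 = 37.

37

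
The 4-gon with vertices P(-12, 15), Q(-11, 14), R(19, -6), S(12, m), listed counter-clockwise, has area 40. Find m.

1

Write out the shoelace sum; only the two edges meeting at S involve m:
2·Area = [(19·m − 12·(-6)) + (12·15 − (-12)·m)] + -203
       = 31·m + 49 = 80
⇒ m = 1.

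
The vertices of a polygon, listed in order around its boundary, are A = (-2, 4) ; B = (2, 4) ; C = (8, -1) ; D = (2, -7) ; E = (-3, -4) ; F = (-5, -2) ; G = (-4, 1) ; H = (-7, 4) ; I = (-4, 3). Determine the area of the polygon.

92

Σ = (-16) + (-34) + (-54) + (-29) + (-14) + (-13) + (-9) + (-5) + (-10) = -184
Area = |Σ|/2 = 92.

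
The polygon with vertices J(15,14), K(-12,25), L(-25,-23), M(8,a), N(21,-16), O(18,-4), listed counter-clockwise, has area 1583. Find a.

The doubled signed area Σ (x_i y_{i+1} − x_{i+1} y_i) is linear in a.
With a=0 it equals 2016; the coefficient of a is -46 (from the two edges through M).
So -46·a + 2016 = 2·1583 = 3166 ⇒ a = -25.

-25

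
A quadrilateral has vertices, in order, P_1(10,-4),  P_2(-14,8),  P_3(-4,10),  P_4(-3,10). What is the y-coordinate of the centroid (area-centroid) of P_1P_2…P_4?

184/39

Apply the shoelace formula. First the cross-terms c_i = x_i·y_{i+1} − x_{i+1}·y_i:
  24, -108, -10, -88  ⇒  2A = -182, A = -91.
Then Σ (y_i + y_{i+1})·c_i = -2576, so ȳ = -2576 / (6·(-91)) = 184/39.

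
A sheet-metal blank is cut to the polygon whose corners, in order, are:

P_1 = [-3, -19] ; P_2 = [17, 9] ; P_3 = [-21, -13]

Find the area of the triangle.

Apply the shoelace (surveyor's) formula: 2A = Σ (x_i·y_{i+1} − x_{i+1}·y_i), indices taken mod 3.
Σ = (296) + (-32) + (360) = 624
Area = |Σ|/2 = 312.

312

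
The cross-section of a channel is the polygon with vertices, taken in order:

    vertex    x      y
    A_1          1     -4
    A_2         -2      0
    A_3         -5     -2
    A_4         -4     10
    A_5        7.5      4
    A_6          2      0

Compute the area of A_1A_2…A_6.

Cross-terms: -8, 4, -58, -91, -8, -8  ⇒  Σ = -169
Area = |Σ|/2 = 84.5.

84.5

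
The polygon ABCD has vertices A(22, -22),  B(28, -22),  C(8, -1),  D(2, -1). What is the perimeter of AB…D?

|AB| = √((6)² + (0)²) = √36 = 6
|BC| = √((-20)² + (21)²) = √841 = 29
|CD| = √((-6)² + (0)²) = √36 = 6
|DA| = √((20)² + (-21)²) = √841 = 29
Perimeter = 6 + 29 + 6 + 29 = 70.

70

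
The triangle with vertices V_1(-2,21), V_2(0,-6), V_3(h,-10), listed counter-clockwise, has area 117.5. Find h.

Write out the shoelace sum; only the two edges meeting at V_3 involve h:
2·Area = [(0·(-10) − h·(-6)) + (h·21 − (-2)·(-10))] + 12
       = 27·h + -8 = 235
⇒ h = 9.

9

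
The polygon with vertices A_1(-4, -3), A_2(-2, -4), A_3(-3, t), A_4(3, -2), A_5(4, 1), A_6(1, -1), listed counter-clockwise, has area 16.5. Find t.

-6

Write out the shoelace sum; only the two edges meeting at A_3 involve t:
2·Area = [((-2)·t − (-3)·(-4)) + ((-3)·(-2) − 3·t)] + 9
       = -5·t + 3 = 33
⇒ t = -6.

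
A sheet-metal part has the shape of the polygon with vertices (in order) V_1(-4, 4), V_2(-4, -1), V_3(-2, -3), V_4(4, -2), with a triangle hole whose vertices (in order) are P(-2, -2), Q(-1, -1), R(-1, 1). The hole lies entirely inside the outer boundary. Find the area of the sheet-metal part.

Outer boundary:
Apply the shoelace formula: 2A = Σ (x_i·y_{i+1} − x_{i+1}·y_i), indices taken mod 4.
V_1→V_2: (-4)(-1) − (-4)(4) = 20
V_2→V_3: (-4)(-3) − (-2)(-1) = 10
V_3→V_4: (-2)(-2) − (4)(-3) = 16
V_4→V_1: (4)(4) − (-4)(-2) = 8
Σ = 54
Area = |Σ|/2 = 27.
Hole:
Apply Gauss's area formula: 2A = Σ (x_i·y_{i+1} − x_{i+1}·y_i), indices taken mod 3.
Σ = (0) + (-2) + (4) = 2
Area = |Σ|/2 = 1.
Net area = 27 − 1 = 26.

26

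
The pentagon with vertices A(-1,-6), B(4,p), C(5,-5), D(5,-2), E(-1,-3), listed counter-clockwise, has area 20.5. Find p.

-6

The doubled signed area Σ (x_i y_{i+1} − x_{i+1} y_i) is linear in p.
With p=0 it equals 5; the coefficient of p is -6 (from the two edges through B).
So -6·p + 5 = 2·20.5 = 41 ⇒ p = -6.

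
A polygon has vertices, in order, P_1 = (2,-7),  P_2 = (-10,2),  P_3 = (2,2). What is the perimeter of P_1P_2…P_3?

36

|P_1P_2| = √((-12)² + (9)²) = √225 = 15
|P_2P_3| = √((12)² + (0)²) = √144 = 12
|P_3P_1| = √((0)² + (-9)²) = √81 = 9
Perimeter = 15 + 12 + 9 = 36.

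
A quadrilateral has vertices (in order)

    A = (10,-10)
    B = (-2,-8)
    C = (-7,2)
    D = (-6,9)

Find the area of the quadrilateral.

Cross-terms: -100, -60, -51, -30  ⇒  Σ = -241
Area = |Σ|/2 = 120.5.

120.5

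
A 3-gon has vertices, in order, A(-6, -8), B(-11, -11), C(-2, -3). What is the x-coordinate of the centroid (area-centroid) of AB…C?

Apply Gauss's area formula. First the cross-terms c_i = x_i·y_{i+1} − x_{i+1}·y_i:
  -22, 11, -2  ⇒  2A = -13, A = -6.5.
Then Σ (x_i + x_{i+1})·c_i = 247, so x̄ = 247 / (6·(-6.5)) = -19/3.

-19/3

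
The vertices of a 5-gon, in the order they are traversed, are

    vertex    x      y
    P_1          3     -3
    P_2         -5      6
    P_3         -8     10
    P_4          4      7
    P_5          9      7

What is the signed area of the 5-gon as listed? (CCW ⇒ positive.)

Σ = (3) + (-2) + (-96) + (-35) + (-48) = -178
Signed area = Σ/2 = -89 (negative ⇒ clockwise traversal).

-89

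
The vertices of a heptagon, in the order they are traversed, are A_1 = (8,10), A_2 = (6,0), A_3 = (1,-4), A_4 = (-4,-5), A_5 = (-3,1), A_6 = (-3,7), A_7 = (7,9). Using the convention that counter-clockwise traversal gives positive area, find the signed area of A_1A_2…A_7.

-110

Σ = (-60) + (-24) + (-21) + (-19) + (-18) + (-76) + (-2) = -220
Signed area = Σ/2 = -110 (negative ⇒ clockwise traversal).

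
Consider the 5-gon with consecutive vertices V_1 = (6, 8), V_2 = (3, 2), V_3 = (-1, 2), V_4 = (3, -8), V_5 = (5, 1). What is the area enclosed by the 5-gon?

37.5

Apply the shoelace formula: 2A = Σ (x_i·y_{i+1} − x_{i+1}·y_i), indices taken mod 5.
Σ = (-12) + (8) + (2) + (43) + (34) = 75
Area = |Σ|/2 = 37.5.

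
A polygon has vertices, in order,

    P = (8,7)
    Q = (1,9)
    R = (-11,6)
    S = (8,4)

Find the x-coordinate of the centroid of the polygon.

65/102

Apply the surveyor's formula. First the cross-terms c_i = x_i·y_{i+1} − x_{i+1}·y_i:
  65, 105, -92, 24  ⇒  2A = 102, A = 51.
Then Σ (x_i + x_{i+1})·c_i = 195, so x̄ = 195 / (6·51) = 65/102.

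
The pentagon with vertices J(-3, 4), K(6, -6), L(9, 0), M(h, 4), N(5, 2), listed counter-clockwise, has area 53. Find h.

The doubled signed area Σ (x_i y_{i+1} − x_{i+1} y_i) is linear in h.
With h=0 it equals 90; the coefficient of h is 2 (from the two edges through M).
So 2·h + 90 = 2·53 = 106 ⇒ h = 8.

8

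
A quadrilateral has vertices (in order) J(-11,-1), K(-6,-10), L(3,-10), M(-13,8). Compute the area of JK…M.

94.5

Apply the surveyor's formula: 2A = Σ (x_i·y_{i+1} − x_{i+1}·y_i), indices taken mod 4.
Cross-terms: 104, 90, -106, 101  ⇒  Σ = 189
Area = |Σ|/2 = 94.5.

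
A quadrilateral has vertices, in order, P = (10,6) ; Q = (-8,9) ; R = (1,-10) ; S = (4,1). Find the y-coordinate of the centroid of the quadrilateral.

Apply the shoelace (surveyor's) formula. First the cross-terms c_i = x_i·y_{i+1} − x_{i+1}·y_i:
  138, 71, 41, 14  ⇒  2A = 264, A = 132.
Then Σ (y_i + y_{i+1})·c_i = 1728, so ȳ = 1728 / (6·132) = 24/11.

24/11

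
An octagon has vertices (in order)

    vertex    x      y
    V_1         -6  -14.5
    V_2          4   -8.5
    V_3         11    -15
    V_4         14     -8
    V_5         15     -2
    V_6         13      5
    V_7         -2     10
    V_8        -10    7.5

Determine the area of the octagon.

436.25

Σ = (109) + (33.5) + (122) + (92) + (101) + (140) + (85) + (190) = 872.5
Area = |Σ|/2 = 436.25.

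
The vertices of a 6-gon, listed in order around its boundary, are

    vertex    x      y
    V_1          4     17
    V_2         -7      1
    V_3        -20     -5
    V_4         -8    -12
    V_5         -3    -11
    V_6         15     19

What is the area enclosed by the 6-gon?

Cross-terms: 123, 55, 200, 52, 108, 179  ⇒  Σ = 717
Area = |Σ|/2 = 358.5.

358.5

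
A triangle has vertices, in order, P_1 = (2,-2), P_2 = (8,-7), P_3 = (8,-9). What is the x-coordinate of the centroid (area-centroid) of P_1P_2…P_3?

6

Apply Gauss's area formula. First the cross-terms c_i = x_i·y_{i+1} − x_{i+1}·y_i:
  2, -16, 2  ⇒  2A = -12, A = -6.
Then Σ (x_i + x_{i+1})·c_i = -216, so x̄ = -216 / (6·(-6)) = 6.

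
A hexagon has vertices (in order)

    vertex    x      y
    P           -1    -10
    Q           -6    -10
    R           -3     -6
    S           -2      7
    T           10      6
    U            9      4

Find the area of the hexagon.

129.5

Apply the shoelace formula: 2A = Σ (x_i·y_{i+1} − x_{i+1}·y_i), indices taken mod 6.
Cross-terms: -50, 6, -33, -82, -14, -86  ⇒  Σ = -259
Area = |Σ|/2 = 129.5.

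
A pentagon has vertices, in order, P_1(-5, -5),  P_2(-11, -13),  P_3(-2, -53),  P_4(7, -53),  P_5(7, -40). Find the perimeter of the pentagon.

110

|P_1P_2| = √((-6)² + (-8)²) = √100 = 10
|P_2P_3| = √((9)² + (-40)²) = √1681 = 41
|P_3P_4| = √((9)² + (0)²) = √81 = 9
|P_4P_5| = √((0)² + (13)²) = √169 = 13
|P_5P_1| = √((-12)² + (35)²) = √1369 = 37
Perimeter = 10 + 41 + 9 + 13 + 37 = 110.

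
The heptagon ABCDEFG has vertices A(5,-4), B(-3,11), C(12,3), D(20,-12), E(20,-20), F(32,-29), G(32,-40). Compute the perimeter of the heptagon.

|AB| = √((-8)² + (15)²) = √289 = 17
|BC| = √((15)² + (-8)²) = √289 = 17
|CD| = √((8)² + (-15)²) = √289 = 17
|DE| = √((0)² + (-8)²) = √64 = 8
|EF| = √((12)² + (-9)²) = √225 = 15
|FG| = √((0)² + (-11)²) = √121 = 11
|GA| = √((-27)² + (36)²) = √2025 = 45
Perimeter = 17 + 17 + 17 + 8 + 15 + 11 + 45 = 130.

130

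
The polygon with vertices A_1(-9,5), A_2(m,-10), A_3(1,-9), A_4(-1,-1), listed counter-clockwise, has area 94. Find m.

The doubled signed area Σ (x_i y_{i+1} − x_{i+1} y_i) is linear in m.
With m=0 it equals 76; the coefficient of m is -14 (from the two edges through A_2).
So -14·m + 76 = 2·94 = 188 ⇒ m = -8.

-8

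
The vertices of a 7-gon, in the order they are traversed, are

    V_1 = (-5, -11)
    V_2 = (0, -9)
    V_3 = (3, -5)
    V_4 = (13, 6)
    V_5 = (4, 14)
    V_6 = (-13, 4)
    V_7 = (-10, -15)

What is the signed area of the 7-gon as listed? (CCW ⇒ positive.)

390.5

Apply the shoelace (surveyor's) formula: 2A = Σ (x_i·y_{i+1} − x_{i+1}·y_i), indices taken mod 7.
Σ = (45) + (27) + (83) + (158) + (198) + (235) + (35) = 781
Signed area = Σ/2 = 390.5 (positive ⇒ counter-clockwise traversal).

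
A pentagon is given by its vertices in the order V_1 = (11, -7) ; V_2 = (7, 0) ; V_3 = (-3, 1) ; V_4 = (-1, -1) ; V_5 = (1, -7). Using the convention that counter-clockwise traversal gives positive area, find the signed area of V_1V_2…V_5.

Apply the surveyor's formula: 2A = Σ (x_i·y_{i+1} − x_{i+1}·y_i), indices taken mod 5.
Σ = (49) + (7) + (4) + (8) + (70) = 138
Signed area = Σ/2 = 69 (positive ⇒ counter-clockwise traversal).

69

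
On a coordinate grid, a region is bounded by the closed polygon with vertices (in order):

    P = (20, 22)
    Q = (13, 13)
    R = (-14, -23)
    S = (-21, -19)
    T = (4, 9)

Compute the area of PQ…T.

282.5

P→Q: (20)(13) − (13)(22) = -26
Q→R: (13)(-23) − (-14)(13) = -117
R→S: (-14)(-19) − (-21)(-23) = -217
S→T: (-21)(9) − (4)(-19) = -113
T→P: (4)(22) − (20)(9) = -92
Σ = -565
Area = |Σ|/2 = 282.5.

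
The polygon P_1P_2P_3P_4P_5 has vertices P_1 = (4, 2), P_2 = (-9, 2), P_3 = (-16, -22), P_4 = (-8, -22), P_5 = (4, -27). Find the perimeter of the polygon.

|P_1P_2| = √((-13)² + (0)²) = √169 = 13
|P_2P_3| = √((-7)² + (-24)²) = √625 = 25
|P_3P_4| = √((8)² + (0)²) = √64 = 8
|P_4P_5| = √((12)² + (-5)²) = √169 = 13
|P_5P_1| = √((0)² + (29)²) = √841 = 29
Perimeter = 13 + 25 + 8 + 13 + 29 = 88.

88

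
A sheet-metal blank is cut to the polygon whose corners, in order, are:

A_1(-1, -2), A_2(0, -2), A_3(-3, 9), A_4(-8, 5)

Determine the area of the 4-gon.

Apply the surveyor's formula: 2A = Σ (x_i·y_{i+1} − x_{i+1}·y_i), indices taken mod 4.
Σ = (2) + (-6) + (57) + (21) = 74
Area = |Σ|/2 = 37.

37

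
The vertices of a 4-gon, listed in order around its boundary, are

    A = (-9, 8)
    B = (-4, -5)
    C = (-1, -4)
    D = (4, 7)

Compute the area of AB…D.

Apply Gauss's area formula: 2A = Σ (x_i·y_{i+1} − x_{i+1}·y_i), indices taken mod 4.
A→B: (-9)(-5) − (-4)(8) = 77
B→C: (-4)(-4) − (-1)(-5) = 11
C→D: (-1)(7) − (4)(-4) = 9
D→A: (4)(8) − (-9)(7) = 95
Σ = 192
Area = |Σ|/2 = 96.

96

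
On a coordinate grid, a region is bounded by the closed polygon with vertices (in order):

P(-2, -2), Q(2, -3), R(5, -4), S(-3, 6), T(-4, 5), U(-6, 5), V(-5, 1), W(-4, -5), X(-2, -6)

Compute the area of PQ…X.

Apply the shoelace (surveyor's) formula: 2A = Σ (x_i·y_{i+1} − x_{i+1}·y_i), indices taken mod 9.
Cross-terms: 10, 7, 18, 9, 10, 19, 29, 14, -8  ⇒  Σ = 108
Area = |Σ|/2 = 54.

54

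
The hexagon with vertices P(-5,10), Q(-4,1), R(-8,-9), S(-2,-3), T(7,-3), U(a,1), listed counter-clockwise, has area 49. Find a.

-2

The doubled signed area Σ (x_i y_{i+1} − x_{i+1} y_i) is linear in a.
With a=0 it equals 124; the coefficient of a is 13 (from the two edges through U).
So 13·a + 124 = 2·49 = 98 ⇒ a = -2.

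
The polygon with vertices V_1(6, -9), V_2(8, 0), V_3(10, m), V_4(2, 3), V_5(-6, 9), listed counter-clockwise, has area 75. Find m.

Write out the shoelace sum; only the two edges meeting at V_3 involve m:
2·Area = [(8·m − 10·0) + (10·3 − 2·m)] + 108
       = 6·m + 138 = 150
⇒ m = 2.

2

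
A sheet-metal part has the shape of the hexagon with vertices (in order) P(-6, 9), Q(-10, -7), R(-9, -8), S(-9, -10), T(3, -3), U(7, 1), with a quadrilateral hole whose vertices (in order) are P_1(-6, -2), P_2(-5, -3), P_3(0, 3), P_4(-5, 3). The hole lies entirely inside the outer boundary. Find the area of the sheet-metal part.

Outer boundary:
P→Q: (-6)(-7) − (-10)(9) = 132
Q→R: (-10)(-8) − (-9)(-7) = 17
R→S: (-9)(-10) − (-9)(-8) = 18
S→T: (-9)(-3) − (3)(-10) = 57
T→U: (3)(1) − (7)(-3) = 24
U→P: (7)(9) − (-6)(1) = 69
Σ = 317
Area = |Σ|/2 = 158.5.
Hole:
Apply the surveyor's formula: 2A = Σ (x_i·y_{i+1} − x_{i+1}·y_i), indices taken mod 4.
P_1→P_2: (-6)(-3) − (-5)(-2) = 8
P_2→P_3: (-5)(3) − (0)(-3) = -15
P_3→P_4: (0)(3) − (-5)(3) = 15
P_4→P_1: (-5)(-2) − (-6)(3) = 28
Σ = 36
Area = |Σ|/2 = 18.
Net area = 158.5 − 18 = 140.5.

140.5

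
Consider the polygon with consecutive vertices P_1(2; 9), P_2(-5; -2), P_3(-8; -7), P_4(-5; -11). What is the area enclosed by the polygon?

45

Apply the shoelace formula: 2A = Σ (x_i·y_{i+1} − x_{i+1}·y_i), indices taken mod 4.
Σ = (41) + (19) + (53) + (-23) = 90
Area = |Σ|/2 = 45.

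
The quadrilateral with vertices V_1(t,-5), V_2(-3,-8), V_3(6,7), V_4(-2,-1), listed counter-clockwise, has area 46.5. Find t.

-9

The doubled signed area Σ (x_i y_{i+1} − x_{i+1} y_i) is linear in t.
With t=0 it equals 30; the coefficient of t is -7 (from the two edges through V_1).
So -7·t + 30 = 2·46.5 = 93 ⇒ t = -9.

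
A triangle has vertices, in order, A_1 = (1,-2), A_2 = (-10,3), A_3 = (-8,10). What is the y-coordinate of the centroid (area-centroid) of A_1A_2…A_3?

Apply the shoelace formula. First the cross-terms c_i = x_i·y_{i+1} − x_{i+1}·y_i:
  -17, -76, 6  ⇒  2A = -87, A = -43.5.
Then Σ (y_i + y_{i+1})·c_i = -957, so ȳ = -957 / (6·(-43.5)) = 11/3.

11/3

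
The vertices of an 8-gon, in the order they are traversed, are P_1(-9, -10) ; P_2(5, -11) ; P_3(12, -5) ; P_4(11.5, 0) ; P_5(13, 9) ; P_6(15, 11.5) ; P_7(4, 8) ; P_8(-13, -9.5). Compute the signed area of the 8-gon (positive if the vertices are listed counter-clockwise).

308

Cross-terms: 149, 107, 57.5, 103.5, 14.5, 74, 66, 44.5  ⇒  Σ = 616
Signed area = Σ/2 = 308 (positive ⇒ counter-clockwise traversal).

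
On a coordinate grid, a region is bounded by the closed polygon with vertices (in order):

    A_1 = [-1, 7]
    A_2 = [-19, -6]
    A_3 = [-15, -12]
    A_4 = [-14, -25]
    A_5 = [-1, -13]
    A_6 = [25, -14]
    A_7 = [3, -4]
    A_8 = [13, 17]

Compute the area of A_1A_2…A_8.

Apply Gauss's area formula: 2A = Σ (x_i·y_{i+1} − x_{i+1}·y_i), indices taken mod 8.
Σ = (139) + (138) + (207) + (157) + (339) + (-58) + (103) + (108) = 1133
Area = |Σ|/2 = 566.5.

566.5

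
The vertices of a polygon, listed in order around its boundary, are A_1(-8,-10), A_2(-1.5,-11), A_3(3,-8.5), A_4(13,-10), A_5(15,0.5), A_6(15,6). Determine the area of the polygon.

Apply the surveyor's formula: 2A = Σ (x_i·y_{i+1} − x_{i+1}·y_i), indices taken mod 6.
A_1→A_2: (-8)(-11) − (-1.5)(-10) = 73
A_2→A_3: (-1.5)(-8.5) − (3)(-11) = 45.75
A_3→A_4: (3)(-10) − (13)(-8.5) = 80.5
A_4→A_5: (13)(0.5) − (15)(-10) = 156.5
A_5→A_6: (15)(6) − (15)(0.5) = 82.5
A_6→A_1: (15)(-10) − (-8)(6) = -102
Σ = 336.25
Area = |Σ|/2 = 168.125.

168.125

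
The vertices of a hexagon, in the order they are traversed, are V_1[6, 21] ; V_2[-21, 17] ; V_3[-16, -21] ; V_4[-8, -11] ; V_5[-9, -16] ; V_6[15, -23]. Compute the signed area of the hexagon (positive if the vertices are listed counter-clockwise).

1096.5

Σ = (543) + (713) + (8) + (29) + (447) + (453) = 2193
Signed area = Σ/2 = 1096.5 (positive ⇒ counter-clockwise traversal).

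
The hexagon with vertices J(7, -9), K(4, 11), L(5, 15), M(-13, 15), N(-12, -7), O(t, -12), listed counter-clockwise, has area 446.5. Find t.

-3

The doubled signed area Σ (x_i y_{i+1} − x_{i+1} y_i) is linear in t.
With t=0 it equals 887; the coefficient of t is -2 (from the two edges through O).
So -2·t + 887 = 2·446.5 = 893 ⇒ t = -3.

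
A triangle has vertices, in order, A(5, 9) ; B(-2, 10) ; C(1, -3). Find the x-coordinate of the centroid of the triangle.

Apply the surveyor's formula. First the cross-terms c_i = x_i·y_{i+1} − x_{i+1}·y_i:
  68, -4, 24  ⇒  2A = 88, A = 44.
Then Σ (x_i + x_{i+1})·c_i = 352, so x̄ = 352 / (6·44) = 4/3.

4/3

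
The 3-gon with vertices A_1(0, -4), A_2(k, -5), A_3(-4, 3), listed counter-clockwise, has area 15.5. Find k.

5

The doubled signed area Σ (x_i y_{i+1} − x_{i+1} y_i) is linear in k.
With k=0 it equals -4; the coefficient of k is 7 (from the two edges through A_2).
So 7·k + -4 = 2·15.5 = 31 ⇒ k = 5.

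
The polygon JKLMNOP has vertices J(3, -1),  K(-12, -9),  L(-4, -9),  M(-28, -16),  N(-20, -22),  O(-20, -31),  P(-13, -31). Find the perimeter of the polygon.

110

|JK| = √((-15)² + (-8)²) = √289 = 17
|KL| = √((8)² + (0)²) = √64 = 8
|LM| = √((-24)² + (-7)²) = √625 = 25
|MN| = √((8)² + (-6)²) = √100 = 10
|NO| = √((0)² + (-9)²) = √81 = 9
|OP| = √((7)² + (0)²) = √49 = 7
|PJ| = √((16)² + (30)²) = √1156 = 34
Perimeter = 17 + 8 + 25 + 10 + 9 + 7 + 34 = 110.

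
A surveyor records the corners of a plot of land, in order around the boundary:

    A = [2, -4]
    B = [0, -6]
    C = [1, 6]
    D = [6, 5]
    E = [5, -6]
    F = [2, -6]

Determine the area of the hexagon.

Apply the surveyor's formula: 2A = Σ (x_i·y_{i+1} − x_{i+1}·y_i), indices taken mod 6.
A→B: (2)(-6) − (0)(-4) = -12
B→C: (0)(6) − (1)(-6) = 6
C→D: (1)(5) − (6)(6) = -31
D→E: (6)(-6) − (5)(5) = -61
E→F: (5)(-6) − (2)(-6) = -18
F→A: (2)(-4) − (2)(-6) = 4
Σ = -112
Area = |Σ|/2 = 56.

56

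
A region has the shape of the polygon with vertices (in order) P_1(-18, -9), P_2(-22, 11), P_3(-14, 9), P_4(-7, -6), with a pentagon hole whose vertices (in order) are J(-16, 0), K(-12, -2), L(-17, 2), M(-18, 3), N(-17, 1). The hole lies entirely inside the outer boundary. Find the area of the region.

Outer boundary:
Apply the shoelace formula: 2A = Σ (x_i·y_{i+1} − x_{i+1}·y_i), indices taken mod 4.
P_1→P_2: (-18)(11) − (-22)(-9) = -396
P_2→P_3: (-22)(9) − (-14)(11) = -44
P_3→P_4: (-14)(-6) − (-7)(9) = 147
P_4→P_1: (-7)(-9) − (-18)(-6) = -45
Σ = -338
Area = |Σ|/2 = 169.
Hole:
Σ = (32) + (-58) + (-15) + (33) + (16) = 8
Area = |Σ|/2 = 4.
Net area = 169 − 4 = 165.

165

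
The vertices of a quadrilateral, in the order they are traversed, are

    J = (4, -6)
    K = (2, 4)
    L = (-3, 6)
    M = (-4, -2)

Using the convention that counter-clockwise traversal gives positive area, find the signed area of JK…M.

Apply the shoelace (surveyor's) formula: 2A = Σ (x_i·y_{i+1} − x_{i+1}·y_i), indices taken mod 4.
Σ = (28) + (24) + (30) + (32) = 114
Signed area = Σ/2 = 57 (positive ⇒ counter-clockwise traversal).

57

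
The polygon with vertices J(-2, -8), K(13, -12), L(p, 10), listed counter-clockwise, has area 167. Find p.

The doubled signed area Σ (x_i y_{i+1} − x_{i+1} y_i) is linear in p.
With p=0 it equals 278; the coefficient of p is 4 (from the two edges through L).
So 4·p + 278 = 2·167 = 334 ⇒ p = 14.

14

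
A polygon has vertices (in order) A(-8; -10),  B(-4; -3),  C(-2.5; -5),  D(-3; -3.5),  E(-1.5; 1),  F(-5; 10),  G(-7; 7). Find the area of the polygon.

66.5

Apply the shoelace (surveyor's) formula: 2A = Σ (x_i·y_{i+1} − x_{i+1}·y_i), indices taken mod 7.
Σ = (-16) + (12.5) + (-6.25) + (-8.25) + (-10) + (35) + (126) = 133
Area = |Σ|/2 = 66.5.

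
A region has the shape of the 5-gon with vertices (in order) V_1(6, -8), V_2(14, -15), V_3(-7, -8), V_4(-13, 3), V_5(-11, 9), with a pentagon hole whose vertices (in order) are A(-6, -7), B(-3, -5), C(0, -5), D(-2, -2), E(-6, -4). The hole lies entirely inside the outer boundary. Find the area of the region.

Outer boundary:
Apply Gauss's area formula: 2A = Σ (x_i·y_{i+1} − x_{i+1}·y_i), indices taken mod 5.
V_1→V_2: (6)(-15) − (14)(-8) = 22
V_2→V_3: (14)(-8) − (-7)(-15) = -217
V_3→V_4: (-7)(3) − (-13)(-8) = -125
V_4→V_5: (-13)(9) − (-11)(3) = -84
V_5→V_1: (-11)(-8) − (6)(9) = 34
Σ = -370
Area = |Σ|/2 = 185.
Hole:
Σ = (9) + (15) + (-10) + (-4) + (18) = 28
Area = |Σ|/2 = 14.
Net area = 185 − 14 = 171.

171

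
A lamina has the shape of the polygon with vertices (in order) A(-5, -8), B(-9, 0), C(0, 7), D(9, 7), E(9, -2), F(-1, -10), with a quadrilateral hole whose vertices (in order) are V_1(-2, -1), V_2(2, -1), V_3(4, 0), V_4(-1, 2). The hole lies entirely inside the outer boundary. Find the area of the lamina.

196

Outer boundary:
Apply the shoelace formula: 2A = Σ (x_i·y_{i+1} − x_{i+1}·y_i), indices taken mod 6.
Σ = (-72) + (-63) + (-63) + (-81) + (-92) + (-42) = -413
Area = |Σ|/2 = 206.5.
Hole:
Apply Gauss's area formula: 2A = Σ (x_i·y_{i+1} − x_{i+1}·y_i), indices taken mod 4.
Cross-terms: 4, 4, 8, 5  ⇒  Σ = 21
Area = |Σ|/2 = 10.5.
Net area = 206.5 − 10.5 = 196.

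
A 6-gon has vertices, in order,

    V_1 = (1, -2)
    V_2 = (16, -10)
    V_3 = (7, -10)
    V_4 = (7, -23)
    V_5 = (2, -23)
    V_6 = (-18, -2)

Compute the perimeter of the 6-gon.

92

|V_1V_2| = √((15)² + (-8)²) = √289 = 17
|V_2V_3| = √((-9)² + (0)²) = √81 = 9
|V_3V_4| = √((0)² + (-13)²) = √169 = 13
|V_4V_5| = √((-5)² + (0)²) = √25 = 5
|V_5V_6| = √((-20)² + (21)²) = √841 = 29
|V_6V_1| = √((19)² + (0)²) = √361 = 19
Perimeter = 17 + 9 + 13 + 5 + 29 + 19 = 92.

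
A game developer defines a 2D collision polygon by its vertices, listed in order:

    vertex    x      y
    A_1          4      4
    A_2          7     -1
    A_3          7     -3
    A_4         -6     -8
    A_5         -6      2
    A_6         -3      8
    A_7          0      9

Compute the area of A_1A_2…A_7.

142.5

Σ = (-32) + (-14) + (-74) + (-60) + (-42) + (-27) + (-36) = -285
Area = |Σ|/2 = 142.5.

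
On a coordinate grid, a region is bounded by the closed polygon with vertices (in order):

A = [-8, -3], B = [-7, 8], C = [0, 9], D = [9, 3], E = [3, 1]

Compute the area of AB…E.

Cross-terms: -85, -63, -81, 0, -1  ⇒  Σ = -230
Area = |Σ|/2 = 115.

115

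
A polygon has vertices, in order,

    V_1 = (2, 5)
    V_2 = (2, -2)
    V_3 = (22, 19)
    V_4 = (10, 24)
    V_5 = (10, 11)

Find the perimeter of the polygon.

72

|V_1V_2| = √((0)² + (-7)²) = √49 = 7
|V_2V_3| = √((20)² + (21)²) = √841 = 29
|V_3V_4| = √((-12)² + (5)²) = √169 = 13
|V_4V_5| = √((0)² + (-13)²) = √169 = 13
|V_5V_1| = √((-8)² + (-6)²) = √100 = 10
Perimeter = 7 + 29 + 13 + 13 + 10 = 72.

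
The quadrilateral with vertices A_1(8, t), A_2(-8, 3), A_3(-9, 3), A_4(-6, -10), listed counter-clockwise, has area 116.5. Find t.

9

Write out the shoelace sum; only the two edges meeting at A_1 involve t:
2·Area = [((-6)·t − 8·(-10)) + (8·3 − (-8)·t)] + 111
       = 2·t + 215 = 233
⇒ t = 9.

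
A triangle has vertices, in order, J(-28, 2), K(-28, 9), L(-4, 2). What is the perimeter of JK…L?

|JK| = √((0)² + (7)²) = √49 = 7
|KL| = √((24)² + (-7)²) = √625 = 25
|LJ| = √((-24)² + (0)²) = √576 = 24
Perimeter = 7 + 25 + 24 = 56.

56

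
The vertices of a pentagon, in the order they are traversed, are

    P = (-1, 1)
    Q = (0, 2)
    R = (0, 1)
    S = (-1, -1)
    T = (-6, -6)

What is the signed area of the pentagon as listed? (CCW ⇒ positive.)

-6.5

Σ = (-2) + (0) + (1) + (0) + (-12) = -13
Signed area = Σ/2 = -6.5 (negative ⇒ clockwise traversal).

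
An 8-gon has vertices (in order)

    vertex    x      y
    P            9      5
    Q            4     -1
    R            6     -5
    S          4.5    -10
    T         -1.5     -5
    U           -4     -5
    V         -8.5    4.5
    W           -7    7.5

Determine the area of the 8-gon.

162.875

Apply the shoelace formula: 2A = Σ (x_i·y_{i+1} − x_{i+1}·y_i), indices taken mod 8.
Σ = (-29) + (-14) + (-37.5) + (-37.5) + (-12.5) + (-60.5) + (-32.25) + (-102.5) = -325.75
Area = |Σ|/2 = 162.875.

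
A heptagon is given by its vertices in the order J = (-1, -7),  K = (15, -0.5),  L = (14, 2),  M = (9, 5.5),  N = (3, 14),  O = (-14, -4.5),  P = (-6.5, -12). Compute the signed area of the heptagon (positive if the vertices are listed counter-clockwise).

Apply Gauss's area formula: 2A = Σ (x_i·y_{i+1} − x_{i+1}·y_i), indices taken mod 7.
Σ = (105.5) + (37) + (59) + (109.5) + (182.5) + (138.75) + (33.5) = 665.75
Signed area = Σ/2 = 332.875 (positive ⇒ counter-clockwise traversal).

332.875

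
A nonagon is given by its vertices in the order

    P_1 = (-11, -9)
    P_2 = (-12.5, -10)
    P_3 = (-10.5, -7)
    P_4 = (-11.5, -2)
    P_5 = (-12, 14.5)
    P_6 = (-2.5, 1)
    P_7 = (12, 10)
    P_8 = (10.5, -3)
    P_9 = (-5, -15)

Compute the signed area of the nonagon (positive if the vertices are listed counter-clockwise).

-358.25

Apply Gauss's area formula: 2A = Σ (x_i·y_{i+1} − x_{i+1}·y_i), indices taken mod 9.
P_1→P_2: (-11)(-10) − (-12.5)(-9) = -2.5
P_2→P_3: (-12.5)(-7) − (-10.5)(-10) = -17.5
P_3→P_4: (-10.5)(-2) − (-11.5)(-7) = -59.5
P_4→P_5: (-11.5)(14.5) − (-12)(-2) = -190.75
P_5→P_6: (-12)(1) − (-2.5)(14.5) = 24.25
P_6→P_7: (-2.5)(10) − (12)(1) = -37
P_7→P_8: (12)(-3) − (10.5)(10) = -141
P_8→P_9: (10.5)(-15) − (-5)(-3) = -172.5
P_9→P_1: (-5)(-9) − (-11)(-15) = -120
Σ = -716.5
Signed area = Σ/2 = -358.25 (negative ⇒ clockwise traversal).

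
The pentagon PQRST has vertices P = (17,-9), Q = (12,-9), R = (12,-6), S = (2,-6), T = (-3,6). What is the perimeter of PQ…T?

|PQ| = √((-5)² + (0)²) = √25 = 5
|QR| = √((0)² + (3)²) = √9 = 3
|RS| = √((-10)² + (0)²) = √100 = 10
|ST| = √((-5)² + (12)²) = √169 = 13
|TP| = √((20)² + (-15)²) = √625 = 25
Perimeter = 5 + 3 + 10 + 13 + 25 = 56.

56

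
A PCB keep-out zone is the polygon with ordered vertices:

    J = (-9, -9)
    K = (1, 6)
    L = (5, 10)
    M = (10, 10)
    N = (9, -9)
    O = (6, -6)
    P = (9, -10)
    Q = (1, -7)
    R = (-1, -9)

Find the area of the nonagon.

221

Apply the surveyor's formula: 2A = Σ (x_i·y_{i+1} − x_{i+1}·y_i), indices taken mod 9.
J→K: (-9)(6) − (1)(-9) = -45
K→L: (1)(10) − (5)(6) = -20
L→M: (5)(10) − (10)(10) = -50
M→N: (10)(-9) − (9)(10) = -180
N→O: (9)(-6) − (6)(-9) = 0
O→P: (6)(-10) − (9)(-6) = -6
P→Q: (9)(-7) − (1)(-10) = -53
Q→R: (1)(-9) − (-1)(-7) = -16
R→J: (-1)(-9) − (-9)(-9) = -72
Σ = -442
Area = |Σ|/2 = 221.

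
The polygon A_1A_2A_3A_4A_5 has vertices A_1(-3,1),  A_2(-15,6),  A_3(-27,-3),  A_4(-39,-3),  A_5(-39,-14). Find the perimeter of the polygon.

90

|A_1A_2| = √((-12)² + (5)²) = √169 = 13
|A_2A_3| = √((-12)² + (-9)²) = √225 = 15
|A_3A_4| = √((-12)² + (0)²) = √144 = 12
|A_4A_5| = √((0)² + (-11)²) = √121 = 11
|A_5A_1| = √((36)² + (15)²) = √1521 = 39
Perimeter = 13 + 15 + 12 + 11 + 39 = 90.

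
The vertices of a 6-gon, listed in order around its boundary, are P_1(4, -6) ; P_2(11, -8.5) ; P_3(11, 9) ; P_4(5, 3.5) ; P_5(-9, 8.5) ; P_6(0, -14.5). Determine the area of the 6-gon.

240.25

Apply the surveyor's formula: 2A = Σ (x_i·y_{i+1} − x_{i+1}·y_i), indices taken mod 6.
Σ = (32) + (192.5) + (-6.5) + (74) + (130.5) + (58) = 480.5
Area = |Σ|/2 = 240.25.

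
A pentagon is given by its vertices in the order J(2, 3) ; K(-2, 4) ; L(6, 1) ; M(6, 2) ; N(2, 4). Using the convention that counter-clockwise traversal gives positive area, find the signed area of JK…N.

Apply the shoelace formula: 2A = Σ (x_i·y_{i+1} − x_{i+1}·y_i), indices taken mod 5.
Σ = (14) + (-26) + (6) + (20) + (-2) = 12
Signed area = Σ/2 = 6 (positive ⇒ counter-clockwise traversal).

6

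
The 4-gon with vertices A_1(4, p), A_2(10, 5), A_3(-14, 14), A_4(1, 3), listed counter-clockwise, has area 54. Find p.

6

Write out the shoelace sum; only the two edges meeting at A_1 involve p:
2·Area = [(1·p − 4·3) + (4·5 − 10·p)] + 154
       = -9·p + 162 = 108
⇒ p = 6.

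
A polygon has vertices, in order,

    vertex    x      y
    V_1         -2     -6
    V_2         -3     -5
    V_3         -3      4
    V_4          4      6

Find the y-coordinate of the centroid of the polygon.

25/27

Apply the shoelace (surveyor's) formula. First the cross-terms c_i = x_i·y_{i+1} − x_{i+1}·y_i:
  -8, -27, -34, -12  ⇒  2A = -81, A = -40.5.
Then Σ (y_i + y_{i+1})·c_i = -225, so ȳ = -225 / (6·(-40.5)) = 25/27.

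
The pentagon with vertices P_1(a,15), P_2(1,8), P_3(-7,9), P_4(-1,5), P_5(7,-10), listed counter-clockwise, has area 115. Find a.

The doubled signed area Σ (x_i y_{i+1} − x_{i+1} y_i) is linear in a.
With a=0 it equals 104; the coefficient of a is 18 (from the two edges through P_1).
So 18·a + 104 = 2·115 = 230 ⇒ a = 7.

7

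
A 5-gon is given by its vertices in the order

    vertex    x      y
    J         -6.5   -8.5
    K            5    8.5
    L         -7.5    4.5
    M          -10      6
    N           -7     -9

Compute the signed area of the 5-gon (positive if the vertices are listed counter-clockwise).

103.25

Cross-terms: -12.75, 86.25, 0, 132, 1  ⇒  Σ = 206.5
Signed area = Σ/2 = 103.25 (positive ⇒ counter-clockwise traversal).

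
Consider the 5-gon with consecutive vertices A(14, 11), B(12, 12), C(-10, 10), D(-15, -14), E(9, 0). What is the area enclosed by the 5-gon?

395.5

Apply the surveyor's formula: 2A = Σ (x_i·y_{i+1} − x_{i+1}·y_i), indices taken mod 5.
Cross-terms: 36, 240, 290, 126, 99  ⇒  Σ = 791
Area = |Σ|/2 = 395.5.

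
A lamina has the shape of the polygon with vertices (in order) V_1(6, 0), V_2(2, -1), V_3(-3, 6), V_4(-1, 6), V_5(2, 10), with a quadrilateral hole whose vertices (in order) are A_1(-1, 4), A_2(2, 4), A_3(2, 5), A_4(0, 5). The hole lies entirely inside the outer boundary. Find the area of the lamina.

Outer boundary:
Apply Gauss's area formula: 2A = Σ (x_i·y_{i+1} − x_{i+1}·y_i), indices taken mod 5.
Σ = (-6) + (9) + (-12) + (-22) + (-60) = -91
Area = |Σ|/2 = 45.5.
Hole:
A_1→A_2: (-1)(4) − (2)(4) = -12
A_2→A_3: (2)(5) − (2)(4) = 2
A_3→A_4: (2)(5) − (0)(5) = 10
A_4→A_1: (0)(4) − (-1)(5) = 5
Σ = 5
Area = |Σ|/2 = 2.5.
Net area = 45.5 − 2.5 = 43.

43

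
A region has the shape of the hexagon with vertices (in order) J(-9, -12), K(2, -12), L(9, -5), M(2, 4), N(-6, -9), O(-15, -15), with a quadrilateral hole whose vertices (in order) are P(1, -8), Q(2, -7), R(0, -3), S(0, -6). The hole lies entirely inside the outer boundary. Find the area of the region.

Outer boundary:
Apply the surveyor's formula: 2A = Σ (x_i·y_{i+1} − x_{i+1}·y_i), indices taken mod 6.
Σ = (132) + (98) + (46) + (6) + (-45) + (45) = 282
Area = |Σ|/2 = 141.
Hole:
Apply the shoelace (surveyor's) formula: 2A = Σ (x_i·y_{i+1} − x_{i+1}·y_i), indices taken mod 4.
Cross-terms: 9, -6, 0, 6  ⇒  Σ = 9
Area = |Σ|/2 = 4.5.
Net area = 141 − 4.5 = 136.5.

136.5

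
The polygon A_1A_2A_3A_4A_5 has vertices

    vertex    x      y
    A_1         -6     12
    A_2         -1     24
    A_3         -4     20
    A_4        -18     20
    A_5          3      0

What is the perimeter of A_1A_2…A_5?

76

|A_1A_2| = √((5)² + (12)²) = √169 = 13
|A_2A_3| = √((-3)² + (-4)²) = √25 = 5
|A_3A_4| = √((-14)² + (0)²) = √196 = 14
|A_4A_5| = √((21)² + (-20)²) = √841 = 29
|A_5A_1| = √((-9)² + (12)²) = √225 = 15
Perimeter = 13 + 5 + 14 + 29 + 15 = 76.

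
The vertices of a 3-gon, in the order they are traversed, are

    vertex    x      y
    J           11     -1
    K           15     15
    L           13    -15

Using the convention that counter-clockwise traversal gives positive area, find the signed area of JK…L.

Cross-terms: 180, -420, 152  ⇒  Σ = -88
Signed area = Σ/2 = -44 (negative ⇒ clockwise traversal).

-44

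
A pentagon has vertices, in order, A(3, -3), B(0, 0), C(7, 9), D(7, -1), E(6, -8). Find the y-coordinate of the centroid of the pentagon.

88/171

Apply the shoelace formula. First the cross-terms c_i = x_i·y_{i+1} − x_{i+1}·y_i:
  0, 0, -70, -50, 6  ⇒  2A = -114, A = -57.
Then Σ (y_i + y_{i+1})·c_i = -176, so ȳ = -176 / (6·(-57)) = 88/171.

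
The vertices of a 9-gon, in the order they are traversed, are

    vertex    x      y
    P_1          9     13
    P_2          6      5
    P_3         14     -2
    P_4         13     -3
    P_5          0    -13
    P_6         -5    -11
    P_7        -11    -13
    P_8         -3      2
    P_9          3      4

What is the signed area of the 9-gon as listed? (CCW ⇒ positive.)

Apply the shoelace (surveyor's) formula: 2A = Σ (x_i·y_{i+1} − x_{i+1}·y_i), indices taken mod 9.
Cross-terms: -33, -82, -16, -169, -65, -56, -61, -18, 3  ⇒  Σ = -497
Signed area = Σ/2 = -248.5 (negative ⇒ clockwise traversal).

-248.5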